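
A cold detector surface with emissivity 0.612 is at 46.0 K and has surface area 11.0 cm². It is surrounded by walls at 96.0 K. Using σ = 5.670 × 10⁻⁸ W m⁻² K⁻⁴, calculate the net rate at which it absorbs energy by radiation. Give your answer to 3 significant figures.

Area A = 11.0 cm² = 1.10×10⁻³ m².
Net radiated power P_net = εσA(T⁴ − T₀⁴) = 0.612×5.670×10⁻⁸×1.10×10⁻³×(46.0⁴ − 96.0⁴).
T⁴ − T₀⁴ = 4.47746×10⁶ − 8.49347×10⁷ = -8.04572×10⁷ K⁴, so P_net = -3.07×10⁻³ W — negative, meaning a net gain of 3.07×10⁻³ W.

Net gain ≈ 3.07×10⁻³ W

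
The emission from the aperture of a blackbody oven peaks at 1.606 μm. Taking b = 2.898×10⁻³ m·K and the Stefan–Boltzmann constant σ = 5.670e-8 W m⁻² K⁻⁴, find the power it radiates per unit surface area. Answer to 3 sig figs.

Wien's law: T = b/λ_max = 2.898×10⁻³/1.606×10⁻⁶ = 1804.48 K.
Then I = σT⁴ = 5.670×10⁻⁸×(1804.48)⁴ = 6.01×10⁵ W/m².

I ≈ 6.01×10⁵ W/m²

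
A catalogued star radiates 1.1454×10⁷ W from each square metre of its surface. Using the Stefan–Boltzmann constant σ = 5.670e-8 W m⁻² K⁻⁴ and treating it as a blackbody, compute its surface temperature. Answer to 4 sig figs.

I = σT⁴, so T = (I/σ)^(1/4) = (1.1454×10⁷/(5.670×10⁻⁸))^(1/4) = 3770 K.

T ≈ 3770 K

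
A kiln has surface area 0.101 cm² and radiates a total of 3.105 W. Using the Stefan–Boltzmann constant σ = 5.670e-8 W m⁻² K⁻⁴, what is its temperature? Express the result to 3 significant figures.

Area A = 0.101 cm² = 1.01×10⁻⁵ m².
P = σAT⁴ ⇒ T = (P/(σA))^(1/4) = (3.105/(5.670×10⁻⁸×1.01×10⁻⁵))^(1/4) = 1.53×10³ K.

T ≈ 1.53×10³ K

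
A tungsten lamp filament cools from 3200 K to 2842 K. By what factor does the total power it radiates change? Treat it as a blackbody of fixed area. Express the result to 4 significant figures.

P ∝ T⁴, so P₂/P₁ = (T₂/T₁)⁴ = (2842/3200)⁴ = (0.888125)⁴ = 0.6222.

P₂/P₁ ≈ 0.6222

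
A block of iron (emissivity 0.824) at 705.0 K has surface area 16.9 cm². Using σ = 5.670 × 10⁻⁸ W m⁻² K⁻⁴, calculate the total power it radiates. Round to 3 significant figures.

Area A = 16.9 cm² = 1.69×10⁻³ m².
P = εσAT⁴ = 0.824 × 5.670×10⁻⁸ × 1.69×10⁻³ × (705.0)⁴ = 19.5 W.

P ≈ 19.5 W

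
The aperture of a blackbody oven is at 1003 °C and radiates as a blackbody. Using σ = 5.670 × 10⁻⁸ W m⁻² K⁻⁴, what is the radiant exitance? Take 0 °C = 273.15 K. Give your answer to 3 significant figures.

T = 1003 °C + 273.15 = 1276.15 K.
Stefan–Boltzmann: I = σT⁴ = 5.670×10⁻⁸ × (1276.15)⁴ = 1.50×10⁵ W/m².

I ≈ 1.50×10⁵ W/m²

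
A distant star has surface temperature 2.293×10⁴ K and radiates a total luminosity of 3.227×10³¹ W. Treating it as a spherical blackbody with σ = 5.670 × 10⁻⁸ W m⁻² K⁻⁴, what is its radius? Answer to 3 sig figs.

L = 4πR²σT⁴ ⇒ R = √(L/(4πσT⁴)).
σT⁴ = 1.56747×10¹⁰ W/m², so R = √(3.227×10³¹/(4π×1.56747×10¹⁰)) = 1.28×10¹⁰ m.

R ≈ 1.28×10¹⁰ m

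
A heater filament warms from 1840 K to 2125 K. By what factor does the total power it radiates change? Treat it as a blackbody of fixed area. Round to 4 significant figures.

P ∝ T⁴, so P₂/P₁ = (T₂/T₁)⁴ = (2125/1840)⁴ = (1.15489)⁴ = 1.779.

P₂/P₁ ≈ 1.779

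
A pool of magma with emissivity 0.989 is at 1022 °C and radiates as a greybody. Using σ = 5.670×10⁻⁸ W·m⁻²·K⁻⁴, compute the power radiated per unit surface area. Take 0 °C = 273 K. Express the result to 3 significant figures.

I ≈ 1.58×10⁵ W/m²

T = 1022 °C + 273 = 1295 K.
Stefan–Boltzmann: I = εσT⁴ = 0.989 × 5.670×10⁻⁸ × (1295)⁴ = 1.58×10⁵ W/m².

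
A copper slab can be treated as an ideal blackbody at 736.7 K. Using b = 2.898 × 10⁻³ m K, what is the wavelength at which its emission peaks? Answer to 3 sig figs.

Wien's displacement law: λ_max = b/T = (2.898×10⁻³ m·K)/(736.7 K) = 3.934×10⁻⁶ m.
That is 3.93 μm, in the infrared range.

λ_max ≈ 3.93 μm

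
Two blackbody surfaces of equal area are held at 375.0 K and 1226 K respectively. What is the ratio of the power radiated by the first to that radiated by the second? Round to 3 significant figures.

With equal areas, P₁/P₂ = (T₁/T₂)⁴ = (375.0/1226)⁴ = 8.75×10⁻³.

P₁/P₂ ≈ 8.75×10⁻³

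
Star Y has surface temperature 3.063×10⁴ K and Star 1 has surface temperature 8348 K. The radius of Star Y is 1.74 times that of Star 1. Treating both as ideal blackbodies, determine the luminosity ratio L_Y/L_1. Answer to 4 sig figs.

L ∝ R²T⁴, so L_Y/L_1 = (R_Y/R_1)²(T_Y/T_1)⁴ = (1.74)² × (3.063×10⁴/8348)⁴ = 3.0276 × 181.242 = 548.7.

L_Y/L_1 ≈ 548.7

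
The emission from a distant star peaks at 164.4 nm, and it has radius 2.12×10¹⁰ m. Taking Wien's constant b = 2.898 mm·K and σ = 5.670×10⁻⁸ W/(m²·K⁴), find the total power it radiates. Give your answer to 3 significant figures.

P ≈ 3.09×10³¹ W

Wien's law: T = b/λ_max = 2.898×10⁻³/1.644×10⁻⁷ = 17627.7 K.
Surface area A = 4πR² = 4π(2.12×10¹⁰ m)² = 5.64783×10²¹ m².
Then P = σAT⁴ = 5.670×10⁻⁸×5.64783×10²¹×(17627.7)⁴ = 3.09×10³¹ W.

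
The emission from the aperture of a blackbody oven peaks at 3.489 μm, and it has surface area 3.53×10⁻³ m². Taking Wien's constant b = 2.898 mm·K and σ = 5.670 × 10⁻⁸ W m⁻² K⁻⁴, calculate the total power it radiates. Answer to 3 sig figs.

Wien's law: T = b/λ_max = 2.898×10⁻³/3.489×10⁻⁶ = 830.610 K.
Area A = 3.53×10⁻³ m².
Then P = σAT⁴ = 5.670×10⁻⁸×3.53×10⁻³×(830.610)⁴ = 95.3 W.

P ≈ 95.3 W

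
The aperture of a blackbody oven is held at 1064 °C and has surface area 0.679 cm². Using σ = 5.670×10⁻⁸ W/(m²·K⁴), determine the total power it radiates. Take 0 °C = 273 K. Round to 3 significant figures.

T = 1064 °C + 273 = 1337 K.
Area A = 0.679 cm² = 6.79×10⁻⁵ m².
P = σAT⁴ = 5.670×10⁻⁸ × 6.79×10⁻⁵ × (1337)⁴ = 12.3 W.

P ≈ 12.3 W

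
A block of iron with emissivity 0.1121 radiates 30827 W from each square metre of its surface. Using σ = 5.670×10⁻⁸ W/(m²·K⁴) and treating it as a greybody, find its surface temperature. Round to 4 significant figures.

I = εσT⁴, so T = (I/εσ)^(1/4) = (30827/(0.1121×5.670×10⁻⁸))^(1/4) = 1484 K.

T ≈ 1484 K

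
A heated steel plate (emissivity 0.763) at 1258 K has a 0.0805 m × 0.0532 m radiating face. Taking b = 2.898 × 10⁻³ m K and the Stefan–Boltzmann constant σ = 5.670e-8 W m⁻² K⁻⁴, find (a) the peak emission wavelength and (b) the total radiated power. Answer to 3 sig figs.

(a) λ_max = b/T = 2.898×10⁻³/1258 = 2.304×10⁻⁶ m = 2.30×10³ nm.
Area A = 0.0805 × 0.0532 = 4.2826×10⁻³ m².
(b) P = εσAT⁴ = 0.763×5.670×10⁻⁸×4.2826×10⁻³×(1258)⁴ = 464 W.

λ_max ≈ 2.30×10³ nm; P ≈ 464 W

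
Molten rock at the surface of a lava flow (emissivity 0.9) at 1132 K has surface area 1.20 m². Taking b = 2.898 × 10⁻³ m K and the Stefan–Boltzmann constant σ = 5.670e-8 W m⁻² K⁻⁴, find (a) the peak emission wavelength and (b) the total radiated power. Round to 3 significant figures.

λ_max ≈ 2.56 μm; P ≈ 1.01×10⁵ W

(a) λ_max = b/T = 2.898×10⁻³/1132 = 2.560×10⁻⁶ m = 2.56 μm.
Area A = 1.20 m².
(b) P = εσAT⁴ = 0.9×5.670×10⁻⁸×1.20×(1132)⁴ = 1.01×10⁵ W.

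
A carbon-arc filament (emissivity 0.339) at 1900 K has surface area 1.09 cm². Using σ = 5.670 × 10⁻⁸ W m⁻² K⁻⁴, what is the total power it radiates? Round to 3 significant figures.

Area A = 1.09 cm² = 1.09×10⁻⁴ m².
P = εσAT⁴ = 0.339 × 5.670×10⁻⁸ × 1.09×10⁻⁴ × (1900)⁴ = 27.3 W.

P ≈ 27.3 W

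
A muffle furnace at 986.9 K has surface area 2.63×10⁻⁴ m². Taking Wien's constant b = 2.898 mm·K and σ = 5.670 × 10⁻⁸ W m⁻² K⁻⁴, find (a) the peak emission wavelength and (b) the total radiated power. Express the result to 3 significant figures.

(a) λ_max = b/T = 2.898×10⁻³/986.9 = 2.936×10⁻⁶ m = 2.94 μm.
Area A = 2.63×10⁻⁴ m².
(b) P = σAT⁴ = 5.670×10⁻⁸×2.63×10⁻⁴×(986.9)⁴ = 14.1 W.

λ_max ≈ 2.94 μm; P ≈ 14.1 W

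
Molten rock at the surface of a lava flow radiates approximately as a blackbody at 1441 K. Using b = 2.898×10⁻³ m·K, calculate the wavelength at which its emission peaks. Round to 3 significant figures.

Wien's displacement law: λ_max = b/T = (2.898×10⁻³ m·K)/(1441 K) = 2.011×10⁻⁶ m.
That is 2.01×10³ nm, in the infrared range.

λ_max ≈ 2.01×10³ nm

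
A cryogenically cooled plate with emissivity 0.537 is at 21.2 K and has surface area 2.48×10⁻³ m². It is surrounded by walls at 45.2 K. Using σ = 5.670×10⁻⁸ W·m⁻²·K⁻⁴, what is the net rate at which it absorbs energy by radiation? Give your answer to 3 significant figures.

Net gain ≈ 3.00×10⁻⁴ W

Area A = 2.48×10⁻³ m².
Net radiated power P_net = εσA(T⁴ − T₀⁴) = 0.537×5.670×10⁻⁸×2.48×10⁻³×(21.2⁴ − 45.2⁴).
T⁴ − T₀⁴ = 2.01996×10⁵ − 4.17401×10⁶ = -3.97201×10⁶ K⁴, so P_net = -3.00×10⁻⁴ W — negative, meaning a net gain of 3.00×10⁻⁴ W.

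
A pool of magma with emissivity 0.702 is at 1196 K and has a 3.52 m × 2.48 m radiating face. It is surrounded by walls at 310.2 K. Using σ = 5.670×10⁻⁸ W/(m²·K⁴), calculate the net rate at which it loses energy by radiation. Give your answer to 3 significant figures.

Area A = 3.52 × 2.48 = 8.7296 m².
Net radiated power P_net = εσA(T⁴ − T₀⁴) = 0.702×5.670×10⁻⁸×8.7296×(1196⁴ − 310.2⁴).
T⁴ − T₀⁴ = 2.04609×10¹² − 9.25907×10⁹ = 2.03683×10¹² K⁴, so P_net = 7.08×10⁵ W.

Net loss ≈ 7.08×10⁵ W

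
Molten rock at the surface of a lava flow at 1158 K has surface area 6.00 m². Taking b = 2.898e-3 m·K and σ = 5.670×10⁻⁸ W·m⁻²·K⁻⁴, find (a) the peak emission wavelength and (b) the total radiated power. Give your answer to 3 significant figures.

(a) λ_max = b/T = 2.898×10⁻³/1158 = 2.503×10⁻⁶ m = 2.50×10³ nm.
Area A = 6.00 m².
(b) P = σAT⁴ = 5.670×10⁻⁸×6.00×(1158)⁴ = 6.12×10⁵ W.

λ_max ≈ 2.50×10³ nm; P ≈ 6.12×10⁵ W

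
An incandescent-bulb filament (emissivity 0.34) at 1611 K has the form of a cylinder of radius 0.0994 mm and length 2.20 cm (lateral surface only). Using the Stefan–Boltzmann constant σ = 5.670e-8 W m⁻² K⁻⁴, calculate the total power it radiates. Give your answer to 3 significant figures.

Lateral area A = 2πrL = 2π×9.94×10⁻⁵×0.0220 = 1.37401×10⁻⁵ m².
P = εσAT⁴ = 0.34 × 5.670×10⁻⁸ × 1.37401×10⁻⁵ × (1611)⁴ = 1.78 W.

P ≈ 1.78 W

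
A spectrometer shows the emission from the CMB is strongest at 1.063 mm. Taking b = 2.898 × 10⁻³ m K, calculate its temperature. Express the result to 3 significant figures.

T ≈ 2.73 K

Wien's law gives T = b/λ_max = (2.898×10⁻³ m·K)/(1.063×10⁻³ m) = 2.73 K.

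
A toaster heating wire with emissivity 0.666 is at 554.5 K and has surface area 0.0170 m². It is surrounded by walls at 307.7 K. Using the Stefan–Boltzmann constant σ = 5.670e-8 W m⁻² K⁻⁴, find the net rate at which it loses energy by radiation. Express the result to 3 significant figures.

Net loss ≈ 54.9 W

Area A = 0.0170 m².
Net radiated power P_net = εσA(T⁴ − T₀⁴) = 0.666×5.670×10⁻⁸×0.0170×(554.5⁴ − 307.7⁴).
T⁴ − T₀⁴ = 9.45380×10¹⁰ − 8.96417×10⁹ = 8.55738×10¹⁰ K⁴, so P_net = 54.9 W.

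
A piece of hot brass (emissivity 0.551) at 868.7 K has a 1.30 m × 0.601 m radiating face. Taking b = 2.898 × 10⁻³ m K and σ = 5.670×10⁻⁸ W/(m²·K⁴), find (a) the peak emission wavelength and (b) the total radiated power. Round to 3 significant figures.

(a) λ_max = b/T = 2.898×10⁻³/868.7 = 3.336×10⁻⁶ m = 3.34 μm.
Area A = 1.30 × 0.601 = 0.7813 m².
(b) P = εσAT⁴ = 0.551×5.670×10⁻⁸×0.7813×(868.7)⁴ = 1.39×10⁴ W.

λ_max ≈ 3.34 μm; P ≈ 1.39×10⁴ W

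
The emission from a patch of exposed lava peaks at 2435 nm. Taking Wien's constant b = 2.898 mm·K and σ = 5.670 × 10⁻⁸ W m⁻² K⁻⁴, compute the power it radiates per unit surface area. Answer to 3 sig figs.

Wien's law: T = b/λ_max = 2.898×10⁻³/2.435×10⁻⁶ = 1190.14 K.
Then I = σT⁴ = 5.670×10⁻⁸×(1190.14)⁴ = 1.14×10⁵ W/m².

I ≈ 1.14×10⁵ W/m²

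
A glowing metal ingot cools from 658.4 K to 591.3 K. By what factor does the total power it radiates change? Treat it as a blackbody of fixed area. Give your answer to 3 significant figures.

P₂/P₁ ≈ 0.651

P ∝ T⁴, so P₂/P₁ = (T₂/T₁)⁴ = (591.3/658.4)⁴ = (0.898086)⁴ = 0.651.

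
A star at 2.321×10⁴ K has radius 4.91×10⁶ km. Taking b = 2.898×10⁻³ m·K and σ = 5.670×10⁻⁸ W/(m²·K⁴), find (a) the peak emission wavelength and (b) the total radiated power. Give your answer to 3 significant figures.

(a) λ_max = b/T = 2.898×10⁻³/2.321×10⁴ = 1.249×10⁻⁷ m = 125 nm.
Surface area A = 4πR² = 4π(4.91×10⁹ m)² = 3.02951×10²⁰ m².
(b) P = σAT⁴ = 5.670×10⁻⁸×3.02951×10²⁰×(2.321×10⁴)⁴ = 4.98×10³⁰ W.

λ_max ≈ 125 nm; P ≈ 4.98×10³⁰ W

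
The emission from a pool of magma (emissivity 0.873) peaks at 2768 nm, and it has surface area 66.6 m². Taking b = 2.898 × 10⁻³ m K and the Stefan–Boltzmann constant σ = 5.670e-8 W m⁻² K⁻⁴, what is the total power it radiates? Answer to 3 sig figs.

P ≈ 3.96×10⁶ W

Wien's law: T = b/λ_max = 2.898×10⁻³/2.768×10⁻⁶ = 1046.97 K.
Area A = 66.6 m².
Then P = εσAT⁴ = 0.873×5.670×10⁻⁸×66.6×(1046.97)⁴ = 3.96×10⁶ W.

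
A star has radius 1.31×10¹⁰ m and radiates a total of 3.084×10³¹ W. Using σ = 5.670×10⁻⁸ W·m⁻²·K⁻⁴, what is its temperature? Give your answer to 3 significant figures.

T ≈ 2.24×10⁴ K

Surface area A = 4πR² = 4π(1.31×10¹⁰ m)² = 2.15651×10²¹ m².
P = σAT⁴ ⇒ T = (P/(σA))^(1/4) = (3.084×10³¹/(5.670×10⁻⁸×2.15651×10²¹))^(1/4) = 2.24×10⁴ K.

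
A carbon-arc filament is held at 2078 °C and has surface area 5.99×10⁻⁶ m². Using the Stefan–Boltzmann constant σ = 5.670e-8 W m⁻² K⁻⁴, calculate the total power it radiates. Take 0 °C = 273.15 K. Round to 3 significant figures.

T = 2078 °C + 273.15 = 2351.15 K.
Area A = 5.99×10⁻⁶ m².
P = σAT⁴ = 5.670×10⁻⁸ × 5.99×10⁻⁶ × (2351.15)⁴ = 10.4 W.

P ≈ 10.4 W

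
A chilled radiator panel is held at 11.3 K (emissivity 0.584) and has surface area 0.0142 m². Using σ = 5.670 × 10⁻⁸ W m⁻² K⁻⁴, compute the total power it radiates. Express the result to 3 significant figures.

Area A = 0.0142 m².
P = εσAT⁴ = 0.584 × 5.670×10⁻⁸ × 0.0142 × (11.3)⁴ = 7.67×10⁻⁶ W.

P ≈ 7.67×10⁻⁶ W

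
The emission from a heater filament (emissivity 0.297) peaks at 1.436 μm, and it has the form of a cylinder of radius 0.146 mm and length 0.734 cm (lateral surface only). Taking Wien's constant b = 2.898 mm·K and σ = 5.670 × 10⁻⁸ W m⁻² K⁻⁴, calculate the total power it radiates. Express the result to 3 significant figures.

Wien's law: T = b/λ_max = 2.898×10⁻³/1.436×10⁻⁶ = 2018.11 K.
Lateral area A = 2πrL = 2π×1.46×10⁻⁴×7.34×10⁻³ = 6.73331×10⁻⁶ m².
Then P = εσAT⁴ = 0.297×5.670×10⁻⁸×6.73331×10⁻⁶×(2018.11)⁴ = 1.88 W.

P ≈ 1.88 W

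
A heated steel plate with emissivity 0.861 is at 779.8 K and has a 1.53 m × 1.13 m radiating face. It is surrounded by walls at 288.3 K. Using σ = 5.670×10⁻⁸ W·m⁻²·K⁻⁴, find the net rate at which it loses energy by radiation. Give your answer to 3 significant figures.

Net loss ≈ 3.06×10⁴ W

Area A = 1.53 × 1.13 = 1.7289 m².
Net radiated power P_net = εσA(T⁴ − T₀⁴) = 0.861×5.670×10⁻⁸×1.7289×(779.8⁴ − 288.3⁴).
T⁴ − T₀⁴ = 3.69771×10¹¹ − 6.90842×10⁹ = 3.62863×10¹¹ K⁴, so P_net = 3.06×10⁴ W.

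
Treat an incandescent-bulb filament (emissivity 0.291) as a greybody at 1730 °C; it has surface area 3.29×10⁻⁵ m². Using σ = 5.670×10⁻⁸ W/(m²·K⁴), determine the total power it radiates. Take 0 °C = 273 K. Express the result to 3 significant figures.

P ≈ 8.74 W

T = 1730 °C + 273 = 2003 K.
Area A = 3.29×10⁻⁵ m².
P = εσAT⁴ = 0.291 × 5.670×10⁻⁸ × 3.29×10⁻⁵ × (2003)⁴ = 8.74 W.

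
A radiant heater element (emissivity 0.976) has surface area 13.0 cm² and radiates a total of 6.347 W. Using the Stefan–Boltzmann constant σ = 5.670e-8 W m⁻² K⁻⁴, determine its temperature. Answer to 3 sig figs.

Area A = 13.0 cm² = 1.30×10⁻³ m².
P = εσAT⁴ ⇒ T = (P/(εσA))^(1/4) = (6.347/(0.976×5.670×10⁻⁸×1.30×10⁻³))^(1/4) = 545 K.

T ≈ 545 K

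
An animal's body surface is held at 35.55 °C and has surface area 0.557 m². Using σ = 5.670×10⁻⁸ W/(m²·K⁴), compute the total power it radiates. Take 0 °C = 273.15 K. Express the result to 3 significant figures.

P ≈ 287 W

T = 35.55 °C + 273.15 = 308.70 K.
Area A = 0.557 m².
P = σAT⁴ = 5.670×10⁻⁸ × 0.557 × (308.70)⁴ = 287 W.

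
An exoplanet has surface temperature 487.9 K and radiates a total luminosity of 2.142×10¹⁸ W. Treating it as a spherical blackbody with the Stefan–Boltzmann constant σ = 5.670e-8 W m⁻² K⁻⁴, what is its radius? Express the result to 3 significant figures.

R ≈ 7.28×10⁶ m

L = 4πR²σT⁴ ⇒ R = √(L/(4πσT⁴)).
σT⁴ = 3212.97 W/m², so R = √(2.142×10¹⁸/(4π×3212.97)) = 7.28×10⁶ m.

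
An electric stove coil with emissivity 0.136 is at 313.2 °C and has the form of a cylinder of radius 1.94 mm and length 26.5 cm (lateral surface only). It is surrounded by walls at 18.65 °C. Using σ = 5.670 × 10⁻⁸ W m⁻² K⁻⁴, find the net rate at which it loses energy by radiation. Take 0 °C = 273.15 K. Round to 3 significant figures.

Net loss ≈ 2.76 W

T = 313.2 °C + 273.15 = 586.35 K.
Surroundings: T = 18.65 °C + 273.15 = 291.80 K.
Lateral area A = 2πrL = 2π×1.94×10⁻³×0.265 = 3.23019×10⁻³ m².
Net radiated power P_net = εσA(T⁴ − T₀⁴) = 0.136×5.670×10⁻⁸×3.23019×10⁻³×(586.35⁴ − 291.80⁴).
T⁴ − T₀⁴ = 1.18203×10¹¹ − 7.25005×10⁹ = 1.10953×10¹¹ K⁴, so P_net = 2.76 W.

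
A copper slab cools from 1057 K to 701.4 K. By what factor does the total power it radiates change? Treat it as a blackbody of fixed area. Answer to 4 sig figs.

P₂/P₁ ≈ 0.1939

P ∝ T⁴, so P₂/P₁ = (T₂/T₁)⁴ = (701.4/1057)⁴ = (0.663576)⁴ = 0.1939.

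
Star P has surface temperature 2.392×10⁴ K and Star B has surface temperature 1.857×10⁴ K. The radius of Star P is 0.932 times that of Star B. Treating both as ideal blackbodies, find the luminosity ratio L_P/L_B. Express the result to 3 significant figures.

L ∝ R²T⁴, so L_P/L_B = (R_P/R_B)²(T_P/T_B)⁴ = (0.932)² × (2.392×10⁴/1.857×10⁴)⁴ = 0.868624 × 2.75294 = 2.39.

L_P/L_B ≈ 2.39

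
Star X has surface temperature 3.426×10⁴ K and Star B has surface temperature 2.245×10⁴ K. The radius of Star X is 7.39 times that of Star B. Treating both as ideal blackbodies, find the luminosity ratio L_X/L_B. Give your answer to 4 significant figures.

L ∝ R²T⁴, so L_X/L_B = (R_X/R_B)²(T_X/T_B)⁴ = (7.39)² × (3.426×10⁴/2.245×10⁴)⁴ = 54.6121 × 5.42356 = 296.2.

L_X/L_B ≈ 296.2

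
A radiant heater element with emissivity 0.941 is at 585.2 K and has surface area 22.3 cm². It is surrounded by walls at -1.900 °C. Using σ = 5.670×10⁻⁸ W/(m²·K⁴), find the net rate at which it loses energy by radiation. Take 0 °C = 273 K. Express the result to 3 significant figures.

Net loss ≈ 13.3 W

Surroundings: T = -1.900 °C + 273 = 271.100 K.
Area A = 22.3 cm² = 2.23×10⁻³ m².
Net radiated power P_net = εσA(T⁴ − T₀⁴) = 0.941×5.670×10⁻⁸×2.23×10⁻³×(585.2⁴ − 271.100⁴).
T⁴ − T₀⁴ = 1.17278×10¹¹ − 5.40155×10⁹ = 1.11876×10¹¹ K⁴, so P_net = 13.3 W.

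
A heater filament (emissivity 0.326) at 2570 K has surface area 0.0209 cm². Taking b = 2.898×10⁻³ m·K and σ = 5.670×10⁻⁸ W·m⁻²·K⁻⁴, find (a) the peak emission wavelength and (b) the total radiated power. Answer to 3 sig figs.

λ_max ≈ 1.13×10³ nm; P ≈ 1.69 W

(a) λ_max = b/T = 2.898×10⁻³/2570 = 1.128×10⁻⁶ m = 1.13×10³ nm.
Area A = 0.0209 cm² = 2.09×10⁻⁶ m².
(b) P = εσAT⁴ = 0.326×5.670×10⁻⁸×2.09×10⁻⁶×(2570)⁴ = 1.69 W.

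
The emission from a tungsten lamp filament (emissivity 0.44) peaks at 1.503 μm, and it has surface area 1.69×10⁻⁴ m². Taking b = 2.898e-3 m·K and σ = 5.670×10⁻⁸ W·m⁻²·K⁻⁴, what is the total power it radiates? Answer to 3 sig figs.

Wien's law: T = b/λ_max = 2.898×10⁻³/1.503×10⁻⁶ = 1928.14 K.
Area A = 1.69×10⁻⁴ m².
Then P = εσAT⁴ = 0.44×5.670×10⁻⁸×1.69×10⁻⁴×(1928.14)⁴ = 58.3 W.

P ≈ 58.3 W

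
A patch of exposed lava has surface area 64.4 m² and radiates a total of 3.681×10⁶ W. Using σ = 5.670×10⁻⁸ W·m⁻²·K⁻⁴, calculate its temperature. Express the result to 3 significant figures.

T ≈ 1.00×10³ K

Area A = 64.4 m².
P = σAT⁴ ⇒ T = (P/(σA))^(1/4) = (3.681×10⁶/(5.670×10⁻⁸×64.4))^(1/4) = 1.00×10³ K.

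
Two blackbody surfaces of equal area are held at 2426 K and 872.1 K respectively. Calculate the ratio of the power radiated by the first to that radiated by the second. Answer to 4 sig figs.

With equal areas, P₁/P₂ = (T₁/T₂)⁴ = (2426/872.1)⁴ = 59.88.

P₁/P₂ ≈ 59.88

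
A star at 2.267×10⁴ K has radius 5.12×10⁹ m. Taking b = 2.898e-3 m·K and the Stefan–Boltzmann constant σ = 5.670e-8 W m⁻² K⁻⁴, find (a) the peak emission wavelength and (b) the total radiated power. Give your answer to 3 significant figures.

(a) λ_max = b/T = 2.898×10⁻³/2.267×10⁴ = 1.278×10⁻⁷ m = 128 nm.
Surface area A = 4πR² = 4π(5.12×10⁹ m)² = 3.29420×10²⁰ m².
(b) P = σAT⁴ = 5.670×10⁻⁸×3.29420×10²⁰×(2.267×10⁴)⁴ = 4.93×10³⁰ W.

λ_max ≈ 128 nm; P ≈ 4.93×10³⁰ W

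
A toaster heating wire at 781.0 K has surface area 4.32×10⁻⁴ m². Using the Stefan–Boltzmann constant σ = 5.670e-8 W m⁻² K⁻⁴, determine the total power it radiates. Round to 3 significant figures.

Area A = 4.32×10⁻⁴ m².
P = σAT⁴ = 5.670×10⁻⁸ × 4.32×10⁻⁴ × (781.0)⁴ = 9.11 W.

P ≈ 9.11 W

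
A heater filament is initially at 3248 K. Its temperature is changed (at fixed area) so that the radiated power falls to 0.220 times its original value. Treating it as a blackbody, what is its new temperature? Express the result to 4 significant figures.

T₂ ≈ 2224 K

P ∝ T⁴, so T₂/T₁ = (P₂/P₁)^(1/4) = (0.220)^(1/4) = 0.684866.
T₂ = 3248 × 0.684866 = 2224 K.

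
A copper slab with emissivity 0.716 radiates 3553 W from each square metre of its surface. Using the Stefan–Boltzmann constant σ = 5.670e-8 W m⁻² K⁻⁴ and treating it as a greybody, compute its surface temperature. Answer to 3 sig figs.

T ≈ 544 K

I = εσT⁴, so T = (I/εσ)^(1/4) = (3553/(0.716×5.670×10⁻⁸))^(1/4) = 544 K.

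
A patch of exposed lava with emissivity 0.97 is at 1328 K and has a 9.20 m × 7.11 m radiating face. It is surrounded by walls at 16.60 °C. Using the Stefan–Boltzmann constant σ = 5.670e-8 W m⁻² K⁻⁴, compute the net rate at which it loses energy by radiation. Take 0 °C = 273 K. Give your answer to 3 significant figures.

Surroundings: T = 16.60 °C + 273 = 289.60 K.
Area A = 9.20 × 7.11 = 65.412 m².
Net radiated power P_net = εσA(T⁴ − T₀⁴) = 0.97×5.670×10⁻⁸×65.412×(1328⁴ − 289.60⁴).
T⁴ − T₀⁴ = 3.11023×10¹² − 7.03387×10⁹ = 3.10320×10¹² K⁴, so P_net = 1.12×10⁷ W.

Net loss ≈ 1.12×10⁷ W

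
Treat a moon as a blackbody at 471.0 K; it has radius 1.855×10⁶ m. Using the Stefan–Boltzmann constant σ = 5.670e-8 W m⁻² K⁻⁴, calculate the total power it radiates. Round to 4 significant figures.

P ≈ 1.207×10¹⁷ W

Surface area A = 4πR² = 4π(1.855×10⁶ m)² = 4.32412×10¹³ m².
P = σAT⁴ = 5.670×10⁻⁸ × 4.32412×10¹³ × (471.0)⁴ = 1.207×10¹⁷ W.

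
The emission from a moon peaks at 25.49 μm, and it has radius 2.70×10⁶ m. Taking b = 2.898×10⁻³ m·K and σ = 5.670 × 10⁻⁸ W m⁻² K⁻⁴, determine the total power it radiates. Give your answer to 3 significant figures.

P ≈ 8.68×10¹⁴ W

Wien's law: T = b/λ_max = 2.898×10⁻³/2.549×10⁻⁵ = 113.692 K.
Surface area A = 4πR² = 4π(2.70×10⁶ m)² = 9.16088×10¹³ m².
Then P = σAT⁴ = 5.670×10⁻⁸×9.16088×10¹³×(113.692)⁴ = 8.68×10¹⁴ W.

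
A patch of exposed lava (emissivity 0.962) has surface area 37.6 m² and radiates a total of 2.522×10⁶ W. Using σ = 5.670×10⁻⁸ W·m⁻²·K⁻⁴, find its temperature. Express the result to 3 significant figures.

T ≈ 1.05×10³ K

Area A = 37.6 m².
P = εσAT⁴ ⇒ T = (P/(εσA))^(1/4) = (2.522×10⁶/(0.962×5.670×10⁻⁸×37.6))^(1/4) = 1.05×10³ K.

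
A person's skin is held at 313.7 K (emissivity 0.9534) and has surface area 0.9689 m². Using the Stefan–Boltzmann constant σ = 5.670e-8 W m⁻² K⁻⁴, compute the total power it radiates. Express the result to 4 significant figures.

P ≈ 507.2 W

Area A = 0.9689 m².
P = εσAT⁴ = 0.9534 × 5.670×10⁻⁸ × 0.9689 × (313.7)⁴ = 507.2 W.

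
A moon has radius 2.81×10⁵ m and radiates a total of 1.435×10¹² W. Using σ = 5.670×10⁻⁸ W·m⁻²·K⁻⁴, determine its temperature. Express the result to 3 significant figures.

T ≈ 71.1 K

Surface area A = 4πR² = 4π(2.81×10⁵ m)² = 9.92253×10¹¹ m².
P = σAT⁴ ⇒ T = (P/(σA))^(1/4) = (1.435×10¹²/(5.670×10⁻⁸×9.92253×10¹¹))^(1/4) = 71.1 K.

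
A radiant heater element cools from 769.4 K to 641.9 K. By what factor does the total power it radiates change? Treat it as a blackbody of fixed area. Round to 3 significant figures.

P ∝ T⁴, so P₂/P₁ = (T₂/T₁)⁴ = (641.9/769.4)⁴ = (0.834286)⁴ = 0.484.

P₂/P₁ ≈ 0.484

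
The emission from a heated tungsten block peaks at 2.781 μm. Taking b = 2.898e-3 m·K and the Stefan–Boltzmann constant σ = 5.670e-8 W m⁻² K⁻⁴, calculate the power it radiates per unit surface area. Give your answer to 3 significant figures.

I ≈ 6.69×10⁴ W/m²

Wien's law: T = b/λ_max = 2.898×10⁻³/2.781×10⁻⁶ = 1042.07 K.
Then I = σT⁴ = 5.670×10⁻⁸×(1042.07)⁴ = 6.69×10⁴ W/m².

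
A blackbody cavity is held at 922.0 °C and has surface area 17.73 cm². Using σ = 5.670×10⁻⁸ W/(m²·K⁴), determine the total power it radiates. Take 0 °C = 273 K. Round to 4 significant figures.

T = 922.0 °C + 273 = 1195.0 K.
Area A = 17.73 cm² = 1.773×10⁻³ m².
P = σAT⁴ = 5.670×10⁻⁸ × 1.773×10⁻³ × (1195.0)⁴ = 205.0 W.

P ≈ 205.0 W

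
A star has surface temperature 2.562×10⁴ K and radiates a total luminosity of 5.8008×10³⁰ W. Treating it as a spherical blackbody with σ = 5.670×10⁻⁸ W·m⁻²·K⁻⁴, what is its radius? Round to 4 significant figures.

L = 4πR²σT⁴ ⇒ R = √(L/(4πσT⁴)).
σT⁴ = 2.44287×10¹⁰ W/m², so R = √(5.8008×10³⁰/(4π×2.44287×10¹⁰)) = 4.347×10⁹ m.

R ≈ 4.347×10⁹ m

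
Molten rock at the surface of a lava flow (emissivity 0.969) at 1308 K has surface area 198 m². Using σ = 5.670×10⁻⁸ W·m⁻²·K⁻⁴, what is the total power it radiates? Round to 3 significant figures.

Area A = 198 m².
P = εσAT⁴ = 0.969 × 5.670×10⁻⁸ × 198 × (1308)⁴ = 3.18×10⁷ W.

P ≈ 3.18×10⁷ W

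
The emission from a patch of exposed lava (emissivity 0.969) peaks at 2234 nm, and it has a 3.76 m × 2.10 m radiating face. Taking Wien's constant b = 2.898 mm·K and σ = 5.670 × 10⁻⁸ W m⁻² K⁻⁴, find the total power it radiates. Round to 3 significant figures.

P ≈ 1.23×10⁶ W

Wien's law: T = b/λ_max = 2.898×10⁻³/2.234×10⁻⁶ = 1297.22 K.
Area A = 3.76 × 2.10 = 7.896 m².
Then P = εσAT⁴ = 0.969×5.670×10⁻⁸×7.896×(1297.22)⁴ = 1.23×10⁶ W.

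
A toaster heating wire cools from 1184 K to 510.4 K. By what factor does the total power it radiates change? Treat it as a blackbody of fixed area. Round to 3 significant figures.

P₂/P₁ ≈ 0.0345

P ∝ T⁴, so P₂/P₁ = (T₂/T₁)⁴ = (510.4/1184)⁴ = (0.431081)⁴ = 0.0345.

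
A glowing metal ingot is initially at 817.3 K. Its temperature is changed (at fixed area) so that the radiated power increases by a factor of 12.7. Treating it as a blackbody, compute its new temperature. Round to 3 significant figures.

T₂ ≈ 1.54×10³ K

P ∝ T⁴, so T₂/T₁ = (P₂/P₁)^(1/4) = (12.7)^(1/4) = 1.88778.
T₂ = 817.3 × 1.88778 = 1.54×10³ K.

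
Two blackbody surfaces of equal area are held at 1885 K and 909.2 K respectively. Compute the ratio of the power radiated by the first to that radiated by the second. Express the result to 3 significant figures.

With equal areas, P₁/P₂ = (T₁/T₂)⁴ = (1885/909.2)⁴ = 18.5.

P₁/P₂ ≈ 18.5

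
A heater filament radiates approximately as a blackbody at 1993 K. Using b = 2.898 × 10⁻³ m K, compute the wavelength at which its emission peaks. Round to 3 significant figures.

λ_max ≈ 1.45 μm

Wien's displacement law: λ_max = b/T = (2.898×10⁻³ m·K)/(1993 K) = 1.454×10⁻⁶ m.
That is 1.45 μm, in the infrared range.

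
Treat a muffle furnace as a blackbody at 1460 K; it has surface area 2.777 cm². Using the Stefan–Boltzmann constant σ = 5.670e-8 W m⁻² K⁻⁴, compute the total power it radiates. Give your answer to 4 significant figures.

P ≈ 71.54 W

Area A = 2.777 cm² = 2.777×10⁻⁴ m².
P = σAT⁴ = 5.670×10⁻⁸ × 2.777×10⁻⁴ × (1460)⁴ = 71.54 W.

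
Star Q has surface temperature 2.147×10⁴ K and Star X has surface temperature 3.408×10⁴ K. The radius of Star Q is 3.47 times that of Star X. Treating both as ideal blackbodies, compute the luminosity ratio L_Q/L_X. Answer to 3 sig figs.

L_Q/L_X ≈ 1.90

L ∝ R²T⁴, so L_Q/L_X = (R_Q/R_X)²(T_Q/T_X)⁴ = (3.47)² × (2.147×10⁴/3.408×10⁴)⁴ = 12.0409 × 0.157518 = 1.90.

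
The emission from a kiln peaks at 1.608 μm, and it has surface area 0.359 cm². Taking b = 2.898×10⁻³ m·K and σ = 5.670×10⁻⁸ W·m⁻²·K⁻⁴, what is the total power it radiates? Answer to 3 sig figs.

P ≈ 21.5 W

Wien's law: T = b/λ_max = 2.898×10⁻³/1.608×10⁻⁶ = 1802.24 K.
Area A = 0.359 cm² = 3.59×10⁻⁵ m².
Then P = σAT⁴ = 5.670×10⁻⁸×3.59×10⁻⁵×(1802.24)⁴ = 21.5 W.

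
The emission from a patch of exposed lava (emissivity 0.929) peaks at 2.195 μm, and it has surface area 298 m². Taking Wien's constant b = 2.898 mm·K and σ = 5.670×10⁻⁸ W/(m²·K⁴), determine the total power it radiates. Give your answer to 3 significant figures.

P ≈ 4.77×10⁷ W

Wien's law: T = b/λ_max = 2.898×10⁻³/2.195×10⁻⁶ = 1320.27 K.
Area A = 298 m².
Then P = εσAT⁴ = 0.929×5.670×10⁻⁸×298×(1320.27)⁴ = 4.77×10⁷ W.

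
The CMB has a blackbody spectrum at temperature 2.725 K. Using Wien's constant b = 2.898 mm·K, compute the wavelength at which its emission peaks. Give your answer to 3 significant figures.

Wien's displacement law: λ_max = b/T = (2.898×10⁻³ m·K)/(2.725 K) = 1.063×10⁻³ m.
That is 1.06 mm, in the microwave range.

λ_max ≈ 1.06 mm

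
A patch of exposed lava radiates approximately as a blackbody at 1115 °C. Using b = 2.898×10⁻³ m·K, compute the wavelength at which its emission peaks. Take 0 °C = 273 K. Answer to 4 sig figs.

T = 1115 °C + 273 = 1388 K.
Wien's displacement law: λ_max = b/T = (2.898×10⁻³ m·K)/(1388 K) = 2.0879×10⁻⁶ m.
That is 2.088 μm, in the infrared range.

λ_max ≈ 2.088 μm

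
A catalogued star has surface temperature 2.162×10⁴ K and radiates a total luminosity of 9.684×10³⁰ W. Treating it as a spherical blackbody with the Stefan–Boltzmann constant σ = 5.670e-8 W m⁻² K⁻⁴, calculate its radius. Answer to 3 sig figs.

R ≈ 7.89×10⁹ m

L = 4πR²σT⁴ ⇒ R = √(L/(4πσT⁴)).
σT⁴ = 1.23881×10¹⁰ W/m², so R = √(9.684×10³⁰/(4π×1.23881×10¹⁰)) = 7.89×10⁹ m.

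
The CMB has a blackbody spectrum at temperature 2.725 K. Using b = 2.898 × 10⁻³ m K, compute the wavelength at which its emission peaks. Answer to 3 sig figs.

Wien's displacement law: λ_max = b/T = (2.898×10⁻³ m·K)/(2.725 K) = 1.063×10⁻³ m.
That is 1.06 mm, in the microwave range.

λ_max ≈ 1.06 mm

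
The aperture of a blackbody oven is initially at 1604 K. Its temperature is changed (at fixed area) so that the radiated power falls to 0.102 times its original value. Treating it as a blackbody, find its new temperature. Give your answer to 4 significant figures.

P ∝ T⁴, so T₂/T₁ = (P₂/P₁)^(1/4) = (0.102)^(1/4) = 0.565132.
T₂ = 1604 × 0.565132 = 906.5 K.

T₂ ≈ 906.5 K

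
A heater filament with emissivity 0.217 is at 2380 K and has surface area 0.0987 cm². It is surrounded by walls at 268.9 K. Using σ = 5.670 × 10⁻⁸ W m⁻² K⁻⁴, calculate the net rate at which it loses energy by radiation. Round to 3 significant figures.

Net loss ≈ 3.90 W

Area A = 0.0987 cm² = 9.87×10⁻⁶ m².
Net radiated power P_net = εσA(T⁴ − T₀⁴) = 0.217×5.670×10⁻⁸×9.87×10⁻⁶×(2380⁴ − 268.9⁴).
T⁴ − T₀⁴ = 3.20854×10¹³ − 5.22833×10⁹ = 3.20802×10¹³ K⁴, so P_net = 3.90 W.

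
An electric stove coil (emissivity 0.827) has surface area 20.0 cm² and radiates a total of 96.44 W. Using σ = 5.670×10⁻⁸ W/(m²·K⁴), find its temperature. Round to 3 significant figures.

T ≈ 1.01×10³ K

Area A = 20.0 cm² = 2.00×10⁻³ m².
P = εσAT⁴ ⇒ T = (P/(εσA))^(1/4) = (96.44/(0.827×5.670×10⁻⁸×2.00×10⁻³))^(1/4) = 1.01×10³ K.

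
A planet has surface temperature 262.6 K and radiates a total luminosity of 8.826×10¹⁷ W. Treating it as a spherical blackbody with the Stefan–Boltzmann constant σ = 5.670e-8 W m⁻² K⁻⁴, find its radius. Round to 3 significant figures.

L = 4πR²σT⁴ ⇒ R = √(L/(4πσT⁴)).
σT⁴ = 269.626 W/m², so R = √(8.826×10¹⁷/(4π×269.626)) = 1.61×10⁷ m.

R ≈ 1.61×10⁷ m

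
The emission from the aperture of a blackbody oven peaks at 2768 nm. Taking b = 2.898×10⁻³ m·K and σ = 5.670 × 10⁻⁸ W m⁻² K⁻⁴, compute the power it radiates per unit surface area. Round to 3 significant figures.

Wien's law: T = b/λ_max = 2.898×10⁻³/2.768×10⁻⁶ = 1046.97 K.
Then I = σT⁴ = 5.670×10⁻⁸×(1046.97)⁴ = 6.81×10⁴ W/m².

I ≈ 6.81×10⁴ W/m²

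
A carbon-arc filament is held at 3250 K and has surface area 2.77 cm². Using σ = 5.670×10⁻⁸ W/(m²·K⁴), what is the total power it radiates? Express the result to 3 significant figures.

Area A = 2.77 cm² = 2.77×10⁻⁴ m².
P = σAT⁴ = 5.670×10⁻⁸ × 2.77×10⁻⁴ × (3250)⁴ = 1.75×10³ W.

P ≈ 1.75×10³ W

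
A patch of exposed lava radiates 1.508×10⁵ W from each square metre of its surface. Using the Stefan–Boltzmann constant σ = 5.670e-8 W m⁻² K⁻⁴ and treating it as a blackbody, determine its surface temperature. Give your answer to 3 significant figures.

T ≈ 1.28×10³ K

I = σT⁴, so T = (I/σ)^(1/4) = (1.508×10⁵/(5.670×10⁻⁸))^(1/4) = 1.28×10³ K.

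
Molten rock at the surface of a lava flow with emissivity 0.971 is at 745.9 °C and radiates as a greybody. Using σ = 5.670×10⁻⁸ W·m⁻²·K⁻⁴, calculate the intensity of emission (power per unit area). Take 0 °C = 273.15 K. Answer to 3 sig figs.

I ≈ 5.94×10⁴ W/m²

T = 745.9 °C + 273.15 = 1019.05 K.
Stefan–Boltzmann: I = εσT⁴ = 0.971 × 5.670×10⁻⁸ × (1019.05)⁴ = 5.94×10⁴ W/m².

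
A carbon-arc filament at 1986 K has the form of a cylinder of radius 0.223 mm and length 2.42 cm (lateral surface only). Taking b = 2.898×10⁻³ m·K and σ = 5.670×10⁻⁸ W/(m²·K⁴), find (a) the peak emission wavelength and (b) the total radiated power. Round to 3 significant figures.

(a) λ_max = b/T = 2.898×10⁻³/1986 = 1.459×10⁻⁶ m = 1.46 μm.
Lateral area A = 2πrL = 2π×2.23×10⁻⁴×0.0242 = 3.39078×10⁻⁵ m².
(b) P = σAT⁴ = 5.670×10⁻⁸×3.39078×10⁻⁵×(1986)⁴ = 29.9 W.

λ_max ≈ 1.46 μm; P ≈ 29.9 W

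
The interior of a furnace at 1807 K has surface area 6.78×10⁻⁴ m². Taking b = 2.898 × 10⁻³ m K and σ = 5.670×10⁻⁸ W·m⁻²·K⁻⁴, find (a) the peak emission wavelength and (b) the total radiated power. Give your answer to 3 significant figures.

(a) λ_max = b/T = 2.898×10⁻³/1807 = 1.604×10⁻⁶ m = 1.60×10³ nm.
Area A = 6.78×10⁻⁴ m².
(b) P = σAT⁴ = 5.670×10⁻⁸×6.78×10⁻⁴×(1807)⁴ = 410 W.

λ_max ≈ 1.60×10³ nm; P ≈ 410 W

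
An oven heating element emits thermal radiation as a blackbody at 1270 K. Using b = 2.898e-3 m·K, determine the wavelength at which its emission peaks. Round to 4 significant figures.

λ_max ≈ 2282 nm

Wien's displacement law: λ_max = b/T = (2.898×10⁻³ m·K)/(1270 K) = 2.2819×10⁻⁶ m.
That is 2282 nm, in the infrared range.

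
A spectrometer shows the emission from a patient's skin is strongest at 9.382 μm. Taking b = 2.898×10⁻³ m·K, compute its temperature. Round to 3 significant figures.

T ≈ 309 K

Wien's law gives T = b/λ_max = (2.898×10⁻³ m·K)/(9.382×10⁻⁶ m) = 309 K.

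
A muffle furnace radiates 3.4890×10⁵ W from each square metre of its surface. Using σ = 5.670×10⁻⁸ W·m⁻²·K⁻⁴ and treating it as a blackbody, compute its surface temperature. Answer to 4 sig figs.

T ≈ 1575 K

I = σT⁴, so T = (I/σ)^(1/4) = (3.4890×10⁵/(5.670×10⁻⁸))^(1/4) = 1575 K.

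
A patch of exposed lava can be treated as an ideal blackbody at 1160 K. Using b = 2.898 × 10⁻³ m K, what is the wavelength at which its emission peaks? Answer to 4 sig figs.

λ_max ≈ 2.498 μm

Wien's displacement law: λ_max = b/T = (2.898×10⁻³ m·K)/(1160 K) = 2.4983×10⁻⁶ m.
That is 2.498 μm, in the infrared range.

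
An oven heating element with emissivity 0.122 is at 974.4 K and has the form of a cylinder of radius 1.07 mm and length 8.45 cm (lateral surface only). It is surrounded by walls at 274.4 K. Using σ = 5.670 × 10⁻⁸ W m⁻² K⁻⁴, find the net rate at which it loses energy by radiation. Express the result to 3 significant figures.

Net loss ≈ 3.52 W

Lateral area A = 2πrL = 2π×1.07×10⁻³×0.0845 = 5.68094×10⁻⁴ m².
Net radiated power P_net = εσA(T⁴ − T₀⁴) = 0.122×5.670×10⁻⁸×5.68094×10⁻⁴×(974.4⁴ − 274.4⁴).
T⁴ − T₀⁴ = 9.01465×10¹¹ − 5.66939×10⁹ = 8.95796×10¹¹ K⁴, so P_net = 3.52 W.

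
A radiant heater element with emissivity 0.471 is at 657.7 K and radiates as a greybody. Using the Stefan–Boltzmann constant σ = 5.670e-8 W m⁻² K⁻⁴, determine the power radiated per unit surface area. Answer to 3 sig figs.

I ≈ 5.00×10³ W/m²

Stefan–Boltzmann: I = εσT⁴ = 0.471 × 5.670×10⁻⁸ × (657.7)⁴ = 5.00×10³ W/m².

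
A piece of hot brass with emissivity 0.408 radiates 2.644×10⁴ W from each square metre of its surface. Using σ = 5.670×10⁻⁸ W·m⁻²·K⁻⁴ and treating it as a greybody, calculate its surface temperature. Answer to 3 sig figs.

I = εσT⁴, so T = (I/εσ)^(1/4) = (2.644×10⁴/(0.408×5.670×10⁻⁸))^(1/4) = 1.03×10³ K.

T ≈ 1.03×10³ K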